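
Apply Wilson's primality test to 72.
(71)! mod 72 = 0. Since 0 ≢ -1 mod 72, 72 is not prime.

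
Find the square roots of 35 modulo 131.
The square roots of 35 mod 131 are 64 and 67. Verify: 64² = 4096 ≡ 35 (mod 131)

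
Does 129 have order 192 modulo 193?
129^{16} ≡ 1 mod 193 and 16 < 192, so ord_193(129) = 16 ≠ 192 and 129 is not a primitive root.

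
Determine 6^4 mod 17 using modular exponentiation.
6^{4} = 1296 ≡ 4 mod 17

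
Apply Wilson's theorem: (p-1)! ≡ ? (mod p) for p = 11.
By Wilson's theorem, (10)! ≡ -1 ≡ 10 mod 11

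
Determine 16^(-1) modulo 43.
Since 43 is prime, by Fermat 16^(-1) ≡ 16^{41} ≡ 35 (mod 43). Verify: 16 × 35 = 560 ≡ 1 (mod 43)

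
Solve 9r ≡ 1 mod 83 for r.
Since 83 is prime, by Fermat 9^(-1) ≡ 9^{81} ≡ 37 mod 83. Verify: 9 × 37 = 333 ≡ 1 mod 83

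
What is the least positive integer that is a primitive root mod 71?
g = 7. For each prime q|70: 7^{35}≡70, 7^{14}≡54, 7^{10}≡45, none ≡ 1, so ord_71(7) = 70 and 7 is a primitive root.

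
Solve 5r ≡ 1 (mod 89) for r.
Since 89 is prime, by Fermat 5^(-1) ≡ 5^{87} ≡ 18 (mod 89). Verify: 5 × 18 = 90 ≡ 1 (mod 89)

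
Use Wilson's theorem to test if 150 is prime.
(149)! mod 150 = 0. Since 0 ≢ -1 mod 150, 150 is not prime.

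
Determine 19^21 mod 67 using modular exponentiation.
By repeated squaring (mod 67): 19^{1}≡19, 19^{2}≡26, 19^{4}≡6, 19^{8}≡36, 19^{16}≡23. Then 19^{21} = 19^{16+4+1} ≡ 23 × 6 × 19 ≡ 9 (mod 67)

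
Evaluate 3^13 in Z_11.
Using Fermat: 3^{10} ≡ 1 mod 11. 13 ≡ 3 mod 10. So 3^{13} ≡ 3^{3} ≡ 5 mod 11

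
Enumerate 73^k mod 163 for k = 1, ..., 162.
73^1, 73^2, ..., 73^{162} mod 163: [73, 113, 99, 55, 103, 21, 66, 91, 123, 14, 44, 115, 82, 118, 138, 131, 109, 133, 92, 33, 127, 143, 7, 22, 139, 41, 59, 69, 147, 136, 148, 46, 98, 145, 153, 85, 11, 151, 102, 111, 116, 155, 68, 74, 23, 49, 154, 158, 124, 87, 157, 51, 137, 58, 159, 34, 37, 93, 106, 77, 79, 62, 125, 160, 107, 150, 29, 161, 17, 100, 128, 53, 120, 121, 31, 144, 80, 135, 75, 96, 162, 90, 50, 64, 108, 60, 142, 97, 72, 40, 149, 119, 48, 81, 45, 25, 32, 54, 30, 71, 130, 36, 20, 156, 141, 24, 122, 104, 94, 16, 27, 15, 117, 65, 18, 10, 78, 152, 12, 61, 52, 47, 8, 95, 89, 140, 114, 9, 5, 39, 76, 6, 112, 26, 105, 4, 129, 126, 70, 57, 86, 84, 101, 38, 3, 56, 13, 134, 2, 146, 63, 35, 110, 43, 42, 132, 19, 83, 28, 88, 67, 1]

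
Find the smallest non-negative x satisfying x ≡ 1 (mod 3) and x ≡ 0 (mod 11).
M = 3 × 11 = 33. M₁ = 11, y₁ ≡ 2 (mod 3). M₂ = 3, y₂ ≡ 4 (mod 11). x = 1×11×2 + 0×3×4 ≡ 22 (mod 33)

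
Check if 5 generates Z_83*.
ord_83(5) divides 82. For each prime q|82: 5^{41}≡82, 5^{2}≡25, none ≡ 1. So 5 has order 82 and is a primitive root mod 83.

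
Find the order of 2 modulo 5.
Powers of 2 mod 5: 2^1≡2, 2^2≡4, 2^3≡3, 2^4≡1. ord_5(2) = 4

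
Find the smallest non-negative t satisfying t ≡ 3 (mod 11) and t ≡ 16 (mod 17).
M = 11 × 17 = 187. M₁ = 17, y₁ ≡ 2 (mod 11). M₂ = 11, y₂ ≡ 14 (mod 17). t = 3×17×2 + 16×11×14 ≡ 135 (mod 187)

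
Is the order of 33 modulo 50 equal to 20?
Powers of 33 mod 50: 33^1≡33, 33^2≡39, 33^3≡37, 33^4≡21, 33^5≡43, 33^6≡19, 33^7≡27, 33^8≡41, 33^9≡3, 33^10≡49, 33^11≡17, 33^12≡11, 33^13≡13, 33^14≡29, 33^15≡7, 33^16≡31, 33^17≡23, 33^18≡9, 33^19≡47, 33^20≡1. First k with 33^k≡1 is k=20. Yes, ord_50(33) = 20.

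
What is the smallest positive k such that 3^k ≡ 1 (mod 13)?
Powers of 3 mod 13: 3^1≡3, 3^2≡9, 3^3≡1. Order = 3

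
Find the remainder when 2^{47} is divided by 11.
By Fermat: 2^{10} ≡ 1 (mod 11). 47 = 4×10 + 7. So 2^{47} ≡ 2^{7} ≡ 7 (mod 11)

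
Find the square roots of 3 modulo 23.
The square roots of 3 mod 23 are 16 and 7. Verify: 16² = 256 ≡ 3 mod 23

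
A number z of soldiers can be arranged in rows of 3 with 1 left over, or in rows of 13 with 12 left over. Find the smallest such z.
M = 3 × 13 = 39. M₁ = 13, y₁ ≡ 1 (mod 3). M₂ = 3, y₂ ≡ 9 (mod 13). z = 1×13×1 + 12×3×9 ≡ 25 (mod 39)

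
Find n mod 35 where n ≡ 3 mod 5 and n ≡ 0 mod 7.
M = 5 × 7 = 35. M₁ = 7, y₁ ≡ 3 mod 5. M₂ = 5, y₂ ≡ 3 mod 7. n = 3×7×3 + 0×5×3 ≡ 28 mod 35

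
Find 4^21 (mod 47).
By repeated squaring (mod 47): 4^{1}≡4, 4^{2}≡16, 4^{4}≡21, 4^{8}≡18, 4^{16}≡42. Then 4^{21} = 4^{16+4+1} ≡ 42 × 21 × 4 ≡ 3 (mod 47)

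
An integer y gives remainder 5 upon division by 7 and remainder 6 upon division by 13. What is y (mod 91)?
M = 7 × 13 = 91. M₁ = 13, y₁ ≡ 6 (mod 7). M₂ = 7, y₂ ≡ 2 (mod 13). y = 5×13×6 + 6×7×2 ≡ 19 (mod 91)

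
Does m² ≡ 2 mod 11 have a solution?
By Euler's criterion: 2^{5} ≡ 10 mod 11. Since this equals -1 (≡ 10), 2 is not a QR.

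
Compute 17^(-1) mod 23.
Since 23 is prime, by Fermat 17^(-1) ≡ 17^{21} ≡ 19 mod 23. Verify: 17 × 19 = 323 ≡ 1 mod 23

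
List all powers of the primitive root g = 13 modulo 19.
13^1, 13^2, ..., 13^{18} mod 19: [13, 17, 12, 4, 14, 11, 10, 16, 18, 6, 2, 7, 15, 5, 8, 9, 3, 1]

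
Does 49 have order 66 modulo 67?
49^{33} ≡ 1 (mod 67) and 33 < 66, so ord_67(49) = 33 ≠ 66 and 49 is not a primitive root.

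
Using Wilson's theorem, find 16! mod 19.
(18)! = (16)! × (17) × (18) ≡ -1 mod 19. So (16)! ≡ -1 × [(18)(17)]^(-1) ≡ 9 mod 19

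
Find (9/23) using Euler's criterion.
(9/23) = 9^{11} mod 23 = 1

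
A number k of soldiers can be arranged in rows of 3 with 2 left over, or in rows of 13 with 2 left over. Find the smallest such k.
M = 3 × 13 = 39. M₁ = 13, y₁ ≡ 1 (mod 3). M₂ = 3, y₂ ≡ 9 (mod 13). k = 2×13×1 + 2×3×9 ≡ 2 (mod 39)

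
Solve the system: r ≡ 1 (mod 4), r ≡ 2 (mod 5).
M = 4 × 5 = 20. M₁ = 5, y₁ ≡ 1 (mod 4). M₂ = 4, y₂ ≡ 4 (mod 5). r = 1×5×1 + 2×4×4 ≡ 17 (mod 20)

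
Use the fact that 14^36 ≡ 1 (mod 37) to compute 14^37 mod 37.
By Fermat: 14^{36} ≡ 1 (mod 37). So 14^{37} = 14^{36} · 14^{1} ≡ 14^{1} ≡ 14 (mod 37)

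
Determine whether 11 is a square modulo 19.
By Euler's criterion: 11^{9} ≡ 1 (mod 19). Since this equals 1, 11 is a QR.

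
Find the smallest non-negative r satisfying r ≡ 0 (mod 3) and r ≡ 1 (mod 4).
M = 3 × 4 = 12. M₁ = 4, y₁ ≡ 1 (mod 3). M₂ = 3, y₂ ≡ 3 (mod 4). r = 0×4×1 + 1×3×3 ≡ 9 (mod 12)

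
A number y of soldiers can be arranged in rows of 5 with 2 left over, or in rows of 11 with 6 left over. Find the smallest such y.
M = 5 × 11 = 55. M₁ = 11, y₁ ≡ 1 (mod 5). M₂ = 5, y₂ ≡ 9 (mod 11). y = 2×11×1 + 6×5×9 ≡ 17 (mod 55)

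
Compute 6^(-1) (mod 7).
Since 7 is prime, by Fermat 6^(-1) ≡ 6^{5} ≡ 6 (mod 7). Verify: 6 × 6 = 36 ≡ 1 (mod 7)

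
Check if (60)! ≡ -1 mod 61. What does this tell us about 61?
(60)! mod 61 = 60. Since this equals -1 mod 61, Wilson confirms 61 is prime.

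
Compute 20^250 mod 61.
Using Fermat: 20^{60} ≡ 1 (mod 61). 250 ≡ 10 (mod 60). So 20^{250} ≡ 20^{10} ≡ 1 (mod 61)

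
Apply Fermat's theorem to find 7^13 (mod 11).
By Fermat: 7^{10} ≡ 1 (mod 11). So 7^{13} = 7^{10} · 7^{3} ≡ 7^{3} ≡ 2 (mod 11)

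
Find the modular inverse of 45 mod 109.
Since 109 is prime, by Fermat 45^(-1) ≡ 45^{107} ≡ 63 (mod 109). Verify: 45 × 63 = 2835 ≡ 1 (mod 109)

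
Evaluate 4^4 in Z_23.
4^{4} = 256 ≡ 3 mod 23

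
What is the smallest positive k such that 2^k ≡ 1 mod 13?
Powers of 2 mod 13: 2^1≡2, 2^2≡4, 2^3≡8, 2^4≡3, 2^5≡6, 2^6≡12, 2^7≡11, 2^8≡9, 2^9≡5, 2^10≡10, 2^11≡7, 2^12≡1. Order = 12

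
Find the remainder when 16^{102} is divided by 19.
By Fermat: 16^{18} ≡ 1 mod 19. 102 = 5×18 + 12. So 16^{102} ≡ 16^{12} ≡ 11 mod 19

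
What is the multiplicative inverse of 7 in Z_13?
Since 13 is prime, by Fermat 7^(-1) ≡ 7^{11} ≡ 2 mod 13. Verify: 7 × 2 = 14 ≡ 1 mod 13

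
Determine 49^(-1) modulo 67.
Since 67 is prime, by Fermat 49^(-1) ≡ 49^{65} ≡ 26 mod 67. Verify: 49 × 26 = 1274 ≡ 1 mod 67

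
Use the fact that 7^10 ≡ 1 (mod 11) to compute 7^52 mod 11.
By Fermat: 7^{10} ≡ 1 (mod 11). 52 = 5×10 + 2. So 7^{52} ≡ 7^{2} ≡ 5 (mod 11)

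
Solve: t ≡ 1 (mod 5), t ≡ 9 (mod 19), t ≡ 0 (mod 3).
M = 5 × 19 × 3 = 285. M₁ = 57, y₁ ≡ 3 (mod 5). M₂ = 15, y₂ ≡ 14 (mod 19). M₃ = 95, y₃ ≡ 2 (mod 3). t = 1×57×3 + 9×15×14 + 0×95×2 ≡ 66 (mod 285)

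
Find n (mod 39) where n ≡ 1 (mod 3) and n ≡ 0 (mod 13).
M = 3 × 13 = 39. M₁ = 13, y₁ ≡ 1 (mod 3). M₂ = 3, y₂ ≡ 9 (mod 13). n = 1×13×1 + 0×3×9 ≡ 13 (mod 39)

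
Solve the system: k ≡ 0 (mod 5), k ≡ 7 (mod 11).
M = 5 × 11 = 55. M₁ = 11, y₁ ≡ 1 (mod 5). M₂ = 5, y₂ ≡ 9 (mod 11). k = 0×11×1 + 7×5×9 ≡ 40 (mod 55)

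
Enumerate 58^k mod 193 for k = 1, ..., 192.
58^1, 58^2, ..., 58^{192} mod 193: [58, 83, 182, 134, 52, 121, 70, 7, 20, 2, 116, 166, 171, 75, 104, 49, 140, 14, 40, 4, 39, 139, 149, 150, 15, 98, 87, 28, 80, 8, 78, 85, 105, 107, 30, 3, 174, 56, 160, 16, 156, 170, 17, 21, 60, 6, 155, 112, 127, 32, 119, 147, 34, 42, 120, 12, 117, 31, 61, 64, 45, 101, 68, 84, 47, 24, 41, 62, 122, 128, 90, 9, 136, 168, 94, 48, 82, 124, 51, 63, 180, 18, 79, 143, 188, 96, 164, 55, 102, 126, 167, 36, 158, 93, 183, 192, 135, 110, 11, 59, 141, 72, 123, 186, 173, 191, 77, 27, 22, 118, 89, 144, 53, 179, 153, 189, 154, 54, 44, 43, 178, 95, 106, 165, 113, 185, 115, 108, 88, 86, 163, 190, 19, 137, 33, 177, 37, 23, 176, 172, 133, 187, 38, 81, 66, 161, 74, 46, 159, 151, 73, 181, 76, 162, 132, 129, 148, 92, 125, 109, 146, 169, 152, 131, 71, 65, 103, 184, 57, 25, 99, 145, 111, 69, 142, 130, 13, 175, 114, 50, 5, 97, 29, 138, 91, 67, 26, 157, 35, 100, 10, 1]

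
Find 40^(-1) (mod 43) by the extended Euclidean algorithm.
Extended GCD: 40(14) + 43(-13) = 1. So 40^(-1) ≡ 14 (mod 43). Verify: 40 × 14 = 560 ≡ 1 (mod 43)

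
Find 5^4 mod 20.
5^{4} = 625 ≡ 5 mod 20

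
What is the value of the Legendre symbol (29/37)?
(29/37) = 29^{18} mod 37 = -1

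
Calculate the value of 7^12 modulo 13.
Using Fermat: 7^{12} ≡ 1 (mod 13). 12 ≡ 0 (mod 12). So 7^{12} ≡ 7^{0} ≡ 1 (mod 13)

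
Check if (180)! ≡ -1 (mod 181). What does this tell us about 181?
(180)! mod 181 = 180. Since this equals -1 (mod 181), Wilson confirms 181 is prime.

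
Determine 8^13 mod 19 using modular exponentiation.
By repeated squaring (mod 19): 8^{1}≡8, 8^{2}≡7, 8^{4}≡11, 8^{8}≡7. Then 8^{13} = 8^{8+4+1} ≡ 7 × 11 × 8 ≡ 8 (mod 19)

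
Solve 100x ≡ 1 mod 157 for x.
Since 157 is prime, by Fermat 100^(-1) ≡ 100^{155} ≡ 11 mod 157. Verify: 100 × 11 = 1100 ≡ 1 mod 157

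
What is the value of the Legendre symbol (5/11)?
(5/11) = 5^{5} mod 11 = 1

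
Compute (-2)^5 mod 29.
By repeated squaring (mod 29): (-2)^{1}≡27, (-2)^{2}≡4, (-2)^{4}≡16. Then (-2)^{5} = (-2)^{4+1} ≡ 16 × 27 ≡ 26 (mod 29)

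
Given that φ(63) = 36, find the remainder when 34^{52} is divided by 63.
By Euler: 34^{36} ≡ 1 (mod 63) since gcd(34, 63) = 1. 52 = 1×36 + 16. So 34^{52} ≡ 34^{16} ≡ 43 (mod 63)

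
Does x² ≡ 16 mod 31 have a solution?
By Euler's criterion: 16^{15} ≡ 1 mod 31. Since this equals 1, 16 is a QR.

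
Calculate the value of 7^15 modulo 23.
By repeated squaring (mod 23): 7^{1}≡7, 7^{2}≡3, 7^{4}≡9, 7^{8}≡12. Then 7^{15} = 7^{8+4+2+1} ≡ 12 × 9 × 3 × 7 ≡ 14 (mod 23)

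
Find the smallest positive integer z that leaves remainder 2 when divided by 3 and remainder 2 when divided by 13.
M = 3 × 13 = 39. M₁ = 13, y₁ ≡ 1 (mod 3). M₂ = 3, y₂ ≡ 9 (mod 13). z = 2×13×1 + 2×3×9 ≡ 2 (mod 39)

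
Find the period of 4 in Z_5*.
Powers of 4 mod 5: 4^1≡4, 4^2≡1. ord_5(4) = 2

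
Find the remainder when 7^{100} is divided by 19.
By Fermat: 7^{18} ≡ 1 mod 19. 100 = 5×18 + 10. So 7^{100} ≡ 7^{10} ≡ 7 mod 19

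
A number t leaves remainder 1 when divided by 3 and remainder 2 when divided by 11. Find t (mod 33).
M = 3 × 11 = 33. M₁ = 11, y₁ ≡ 2 (mod 3). M₂ = 3, y₂ ≡ 4 (mod 11). t = 1×11×2 + 2×3×4 ≡ 13 (mod 33)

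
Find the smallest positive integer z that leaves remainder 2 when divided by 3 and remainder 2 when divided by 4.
M = 3 × 4 = 12. M₁ = 4, y₁ ≡ 1 (mod 3). M₂ = 3, y₂ ≡ 3 (mod 4). z = 2×4×1 + 2×3×3 ≡ 2 (mod 12)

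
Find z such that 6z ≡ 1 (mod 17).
Since 17 is prime, by Fermat 6^(-1) ≡ 6^{15} ≡ 3 (mod 17). Verify: 6 × 3 = 18 ≡ 1 (mod 17)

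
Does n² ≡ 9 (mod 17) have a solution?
By Euler's criterion: 9^{8} ≡ 1 (mod 17). Since this equals 1, 9 is a QR.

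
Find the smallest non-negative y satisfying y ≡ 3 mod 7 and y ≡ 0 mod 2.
M = 7 × 2 = 14. M₁ = 2, y₁ ≡ 4 mod 7. M₂ = 7, y₂ ≡ 1 mod 2. y = 3×2×4 + 0×7×1 ≡ 10 mod 14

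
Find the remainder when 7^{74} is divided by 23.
By Fermat: 7^{22} ≡ 1 (mod 23). 74 = 3×22 + 8. So 7^{74} ≡ 7^{8} ≡ 12 (mod 23)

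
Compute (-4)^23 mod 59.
By repeated squaring mod 59: (-4)^{1}≡55, (-4)^{2}≡16, (-4)^{4}≡20, (-4)^{8}≡46, (-4)^{16}≡51. Then (-4)^{23} = (-4)^{16+4+2+1} ≡ 51 × 20 × 16 × 55 ≡ 33 mod 59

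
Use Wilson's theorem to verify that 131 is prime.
(130)! mod 131 = 130. Since this equals -1 (mod 131), Wilson confirms 131 is prime.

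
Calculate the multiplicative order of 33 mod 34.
Powers of 33 mod 34: 33^1≡33, 33^2≡1. Order = 2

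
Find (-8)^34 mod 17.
Using Fermat: (-8)^{16} ≡ 1 mod 17. 34 ≡ 2 mod 16. So (-8)^{34} ≡ (-8)^{2} ≡ 13 mod 17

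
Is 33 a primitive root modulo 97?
33^{8} ≡ 1 mod 97 and 8 < 96, so ord_97(33) = 8 ≠ 96 and 33 is not a primitive root.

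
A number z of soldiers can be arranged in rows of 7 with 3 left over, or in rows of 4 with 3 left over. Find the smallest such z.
M = 7 × 4 = 28. M₁ = 4, y₁ ≡ 2 mod 7. M₂ = 7, y₂ ≡ 3 mod 4. z = 3×4×2 + 3×7×3 ≡ 3 mod 28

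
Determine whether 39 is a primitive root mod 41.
39^{20} ≡ 1 (mod 41) and 20 < 40, so ord_41(39) = 20 ≠ 40 and 39 is not a primitive root.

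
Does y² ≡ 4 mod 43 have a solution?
By Euler's criterion: 4^{21} ≡ 1 mod 43. Since this equals 1, 4 is a QR.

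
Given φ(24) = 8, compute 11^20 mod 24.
By Euler: 11^{8} ≡ 1 (mod 24) since gcd(11, 24) = 1. 20 = 2×8 + 4. So 11^{20} ≡ 11^{4} ≡ 1 (mod 24)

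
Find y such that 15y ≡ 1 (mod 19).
Since 19 is prime, by Fermat 15^(-1) ≡ 15^{17} ≡ 14 (mod 19). Verify: 15 × 14 = 210 ≡ 1 (mod 19)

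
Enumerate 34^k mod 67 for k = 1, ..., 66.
34^1, 34^2, ..., 34^{66} mod 67: [34, 17, 42, 21, 44, 22, 11, 39, 53, 60, 30, 15, 41, 54, 27, 47, 57, 62, 31, 49, 58, 29, 48, 24, 12, 6, 3, 35, 51, 59, 63, 65, 66, 33, 50, 25, 46, 23, 45, 56, 28, 14, 7, 37, 52, 26, 13, 40, 20, 10, 5, 36, 18, 9, 38, 19, 43, 55, 61, 64, 32, 16, 8, 4, 2, 1]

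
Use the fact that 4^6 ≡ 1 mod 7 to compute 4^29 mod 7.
By Fermat: 4^{6} ≡ 1 mod 7. 29 = 4×6 + 5. So 4^{29} ≡ 4^{5} ≡ 2 mod 7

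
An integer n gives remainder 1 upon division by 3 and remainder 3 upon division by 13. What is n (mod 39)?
M = 3 × 13 = 39. M₁ = 13, y₁ ≡ 1 (mod 3). M₂ = 3, y₂ ≡ 9 (mod 13). n = 1×13×1 + 3×3×9 ≡ 16 (mod 39)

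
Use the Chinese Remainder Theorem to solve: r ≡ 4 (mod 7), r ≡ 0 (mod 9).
M = 7 × 9 = 63. M₁ = 9, y₁ ≡ 4 (mod 7). M₂ = 7, y₂ ≡ 4 (mod 9). r = 4×9×4 + 0×7×4 ≡ 18 (mod 63)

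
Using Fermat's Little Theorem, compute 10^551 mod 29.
By Fermat: 10^{28} ≡ 1 mod 29. 551 ≡ 19 mod 28. So 10^{551} ≡ 10^{19} ≡ 21 mod 29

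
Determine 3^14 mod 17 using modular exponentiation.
By repeated squaring (mod 17): 3^{1}≡3, 3^{2}≡9, 3^{4}≡13, 3^{8}≡16. Then 3^{14} = 3^{8+4+2} ≡ 16 × 13 × 9 ≡ 2 (mod 17)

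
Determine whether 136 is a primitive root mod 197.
136^{98} ≡ 1 mod 197 and 98 < 196, so ord_197(136) = 98 ≠ 196 and 136 is not a primitive root.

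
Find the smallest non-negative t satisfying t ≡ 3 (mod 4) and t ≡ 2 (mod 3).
M = 4 × 3 = 12. M₁ = 3, y₁ ≡ 3 (mod 4). M₂ = 4, y₂ ≡ 1 (mod 3). t = 3×3×3 + 2×4×1 ≡ 11 (mod 12)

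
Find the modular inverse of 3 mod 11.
Since 11 is prime, by Fermat 3^(-1) ≡ 3^{9} ≡ 4 mod 11. Verify: 3 × 4 = 12 ≡ 1 mod 11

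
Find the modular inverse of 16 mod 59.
Since 59 is prime, by Fermat 16^(-1) ≡ 16^{57} ≡ 48 mod 59. Verify: 16 × 48 = 768 ≡ 1 mod 59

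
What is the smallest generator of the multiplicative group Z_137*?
g = 3. For each prime q|136: 3^{68}≡136, 3^{8}≡122, none ≡ 1, so ord_137(3) = 136 and 3 is a primitive root.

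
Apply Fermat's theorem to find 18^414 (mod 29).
By Fermat: 18^{28} ≡ 1 (mod 29). 414 ≡ 22 (mod 28). So 18^{414} ≡ 18^{22} ≡ 13 (mod 29)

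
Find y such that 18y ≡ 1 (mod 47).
Since 47 is prime, by Fermat 18^(-1) ≡ 18^{45} ≡ 34 (mod 47). Verify: 18 × 34 = 612 ≡ 1 (mod 47)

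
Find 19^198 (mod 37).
Using Fermat: 19^{36} ≡ 1 (mod 37). 198 ≡ 18 (mod 36). So 19^{198} ≡ 19^{18} ≡ 36 (mod 37)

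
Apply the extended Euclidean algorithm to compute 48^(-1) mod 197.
Extended GCD: 48(78) + 197(-19) = 1. So 48^(-1) ≡ 78 (mod 197). Verify: 48 × 78 = 3744 ≡ 1 (mod 197)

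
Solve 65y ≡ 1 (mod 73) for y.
Since 73 is prime, by Fermat 65^(-1) ≡ 65^{71} ≡ 9 (mod 73). Verify: 65 × 9 = 585 ≡ 1 (mod 73)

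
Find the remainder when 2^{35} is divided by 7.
By Fermat: 2^{6} ≡ 1 mod 7. 35 = 5×6 + 5. So 2^{35} ≡ 2^{5} ≡ 4 mod 7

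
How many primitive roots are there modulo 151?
There are φ(151-1) = φ(150) = 40 primitive roots modulo 151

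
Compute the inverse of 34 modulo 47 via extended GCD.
Extended GCD: 34(18) + 47(-13) = 1. So 34^(-1) ≡ 18 mod 47. Verify: 34 × 18 = 612 ≡ 1 mod 47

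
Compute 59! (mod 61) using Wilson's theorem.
(60)! = (59)! × (60) ≡ -1 (mod 61). So (59)! ≡ -1 × (60)^(-1) ≡ (-1)×(-1) = 1 (mod 61)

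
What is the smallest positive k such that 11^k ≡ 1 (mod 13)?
Powers of 11 mod 13: 11^1≡11, 11^2≡4, 11^3≡5, 11^4≡3, 11^5≡7, 11^6≡12, 11^7≡2, 11^8≡9, 11^9≡8, 11^10≡10, 11^11≡6, 11^12≡1. So the order of 11 is 12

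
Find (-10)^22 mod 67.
By repeated squaring mod 67: (-10)^{1}≡57, (-10)^{2}≡33, (-10)^{4}≡17, (-10)^{8}≡21, (-10)^{16}≡39. Then (-10)^{22} = (-10)^{16+4+2} ≡ 39 × 17 × 33 ≡ 37 mod 67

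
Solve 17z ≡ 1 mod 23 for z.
Since 23 is prime, by Fermat 17^(-1) ≡ 17^{21} ≡ 19 mod 23. Verify: 17 × 19 = 323 ≡ 1 mod 23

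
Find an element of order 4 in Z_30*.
7 has order 4 mod 30 since 7^{4} ≡ 1 mod 30 and no smaller power works.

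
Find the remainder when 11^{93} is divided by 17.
By Fermat: 11^{16} ≡ 1 mod 17. 93 = 5×16 + 13. So 11^{93} ≡ 11^{13} ≡ 7 mod 17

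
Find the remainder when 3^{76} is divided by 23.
By Fermat: 3^{22} ≡ 1 mod 23. 76 = 3×22 + 10. So 3^{76} ≡ 3^{10} ≡ 8 mod 23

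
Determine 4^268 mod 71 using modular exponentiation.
Using Fermat: 4^{70} ≡ 1 (mod 71). 268 ≡ 58 (mod 70). So 4^{268} ≡ 4^{58} ≡ 60 (mod 71)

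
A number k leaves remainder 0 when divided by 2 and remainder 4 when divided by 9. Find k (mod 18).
M = 2 × 9 = 18. M₁ = 9, y₁ ≡ 1 (mod 2). M₂ = 2, y₂ ≡ 5 (mod 9). k = 0×9×1 + 4×2×5 ≡ 4 (mod 18)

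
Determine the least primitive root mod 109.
g = 6. Powers: [6, 36, 107, 97, 37, 4, 24, 35, ...] generates all 108 non-zero residues.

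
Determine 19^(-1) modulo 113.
Since 113 is prime, by Fermat 19^(-1) ≡ 19^{111} ≡ 6 (mod 113). Verify: 19 × 6 = 114 ≡ 1 (mod 113)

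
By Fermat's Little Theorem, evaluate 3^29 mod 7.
By Fermat: 3^{6} ≡ 1 mod 7. 29 = 4×6 + 5. So 3^{29} ≡ 3^{5} ≡ 5 mod 7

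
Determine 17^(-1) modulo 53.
Since 53 is prime, by Fermat 17^(-1) ≡ 17^{51} ≡ 25 (mod 53). Verify: 17 × 25 = 425 ≡ 1 (mod 53)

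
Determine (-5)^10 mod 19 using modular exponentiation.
By repeated squaring (mod 19): (-5)^{1}≡14, (-5)^{2}≡6, (-5)^{4}≡17, (-5)^{8}≡4. Then (-5)^{10} = (-5)^{8+2} ≡ 4 × 6 ≡ 5 (mod 19)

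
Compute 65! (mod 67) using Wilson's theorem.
(66)! = (65)! × (66) ≡ -1 (mod 67). So (65)! ≡ -1 × (66)^(-1) ≡ (-1)×(-1) = 1 (mod 67)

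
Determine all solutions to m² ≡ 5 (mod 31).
The square roots of 5 mod 31 are 25 and 6. Verify: 25² = 625 ≡ 5 (mod 31)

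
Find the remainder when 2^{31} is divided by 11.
By Fermat: 2^{10} ≡ 1 mod 11. 31 = 3×10 + 1. So 2^{31} ≡ 2^{1} ≡ 2 mod 11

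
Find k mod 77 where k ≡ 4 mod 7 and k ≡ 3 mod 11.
M = 7 × 11 = 77. M₁ = 11, y₁ ≡ 2 mod 7. M₂ = 7, y₂ ≡ 8 mod 11. k = 4×11×2 + 3×7×8 ≡ 25 mod 77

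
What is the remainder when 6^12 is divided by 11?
Using Fermat: 6^{10} ≡ 1 mod 11. 12 ≡ 2 mod 10. So 6^{12} ≡ 6^{2} ≡ 3 mod 11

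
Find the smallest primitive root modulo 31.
g = 3. Powers: [3, 9, 27, 19, 26, 16, 17, ...] generates all 30 non-zero residues.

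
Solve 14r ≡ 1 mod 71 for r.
Since 71 is prime, by Fermat 14^(-1) ≡ 14^{69} ≡ 66 mod 71. Verify: 14 × 66 = 924 ≡ 1 mod 71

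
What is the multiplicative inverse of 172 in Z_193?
Since 193 is prime, by Fermat 172^(-1) ≡ 172^{191} ≡ 147 mod 193. Verify: 172 × 147 = 25284 ≡ 1 mod 193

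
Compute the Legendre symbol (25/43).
(25/43) = 25^{21} mod 43 = 1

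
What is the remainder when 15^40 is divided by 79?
By repeated squaring (mod 79): 15^{1}≡15, 15^{2}≡67, 15^{4}≡65, 15^{8}≡38, 15^{16}≡22, 15^{32}≡10. Then 15^{40} = 15^{32+8} ≡ 10 × 38 ≡ 64 (mod 79)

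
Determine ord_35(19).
Powers of 19 mod 35: 19^1≡19, 19^2≡11, 19^3≡34, 19^4≡16, 19^5≡24, 19^6≡1. So the order of 19 is 6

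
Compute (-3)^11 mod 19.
By repeated squaring mod 19: (-3)^{1}≡16, (-3)^{2}≡9, (-3)^{4}≡5, (-3)^{8}≡6. Then (-3)^{11} = (-3)^{8+2+1} ≡ 6 × 9 × 16 ≡ 9 mod 19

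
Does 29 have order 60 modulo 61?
29^{12} ≡ 1 mod 61 and 12 < 60, so ord_61(29) = 12 ≠ 60 and 29 is not a primitive root.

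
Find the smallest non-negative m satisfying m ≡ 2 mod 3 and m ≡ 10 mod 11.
M = 3 × 11 = 33. M₁ = 11, y₁ ≡ 2 mod 3. M₂ = 3, y₂ ≡ 4 mod 11. m = 2×11×2 + 10×3×4 ≡ 32 mod 33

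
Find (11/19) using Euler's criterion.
(11/19) = 11^{9} mod 19 = 1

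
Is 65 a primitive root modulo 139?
65^{23} ≡ 1 (mod 139) and 23 < 138, so ord_139(65) = 23 ≠ 138 and 65 is not a primitive root.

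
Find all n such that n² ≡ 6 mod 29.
The square roots of 6 mod 29 are 8 and 21. Verify: 8² = 64 ≡ 6 mod 29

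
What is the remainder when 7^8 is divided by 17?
By repeated squaring mod 17: 7^{1}≡7, 7^{2}≡15, 7^{4}≡4, 7^{8}≡16. So 7^{8} ≡ 16 mod 17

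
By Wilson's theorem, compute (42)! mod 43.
By Wilson's theorem, (42)! ≡ -1 ≡ 42 mod 43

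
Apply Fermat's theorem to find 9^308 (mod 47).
By Fermat: 9^{46} ≡ 1 (mod 47). 308 ≡ 32 (mod 46). So 9^{308} ≡ 9^{32} ≡ 6 (mod 47)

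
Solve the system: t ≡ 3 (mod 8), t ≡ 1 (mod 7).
M = 8 × 7 = 56. M₁ = 7, y₁ ≡ 7 (mod 8). M₂ = 8, y₂ ≡ 1 (mod 7). t = 3×7×7 + 1×8×1 ≡ 43 (mod 56)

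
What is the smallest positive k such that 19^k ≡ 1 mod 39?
Powers of 19 mod 39: 19^1≡19, 19^2≡10, 19^3≡34, 19^4≡22, 19^5≡28, 19^6≡25, 19^7≡7, 19^8≡16, 19^9≡31, 19^10≡4, 19^11≡37, 19^12≡1. Order = 12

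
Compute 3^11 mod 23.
By repeated squaring mod 23: 3^{1}≡3, 3^{2}≡9, 3^{4}≡12, 3^{8}≡6. Then 3^{11} = 3^{8+2+1} ≡ 6 × 9 × 3 ≡ 1 mod 23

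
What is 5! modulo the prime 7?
(6)! = (5)! × (6) ≡ -1 (mod 7). So (5)! ≡ -1 × (6)^(-1) ≡ (-1)×(-1) = 1 (mod 7)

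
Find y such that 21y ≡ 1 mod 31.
Since 31 is prime, by Fermat 21^(-1) ≡ 21^{29} ≡ 3 mod 31. Verify: 21 × 3 = 63 ≡ 1 mod 31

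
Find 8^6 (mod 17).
By repeated squaring (mod 17): 8^{1}≡8, 8^{2}≡13, 8^{4}≡16. Then 8^{6} = 8^{4+2} ≡ 16 × 13 ≡ 4 (mod 17)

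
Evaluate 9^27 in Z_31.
By repeated squaring mod 31: 9^{1}≡9, 9^{2}≡19, 9^{4}≡20, 9^{8}≡28, 9^{16}≡9. Then 9^{27} = 9^{16+8+2+1} ≡ 9 × 28 × 19 × 9 ≡ 2 mod 31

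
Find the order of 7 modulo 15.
Powers of 7 mod 15: 7^1≡7, 7^2≡4, 7^3≡13, 7^4≡1. ord_15(7) = 4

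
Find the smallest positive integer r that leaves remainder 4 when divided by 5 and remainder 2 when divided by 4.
M = 5 × 4 = 20. M₁ = 4, y₁ ≡ 4 mod 5. M₂ = 5, y₂ ≡ 1 mod 4. r = 4×4×4 + 2×5×1 ≡ 14 mod 20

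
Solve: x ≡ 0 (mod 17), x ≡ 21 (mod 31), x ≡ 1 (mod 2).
M = 17 × 31 × 2 = 1054. M₁ = 62, y₁ ≡ 14 (mod 17). M₂ = 34, y₂ ≡ 21 (mod 31). M₃ = 527, y₃ ≡ 1 (mod 2). x = 0×62×14 + 21×34×21 + 1×527×1 ≡ 765 (mod 1054)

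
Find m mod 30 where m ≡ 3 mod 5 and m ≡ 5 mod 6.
M = 5 × 6 = 30. M₁ = 6, y₁ ≡ 1 mod 5. M₂ = 5, y₂ ≡ 5 mod 6. m = 3×6×1 + 5×5×5 ≡ 23 mod 30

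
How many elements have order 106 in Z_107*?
A prime p has φ(p-1) primitive roots; here φ(106) = 52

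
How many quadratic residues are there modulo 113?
For prime 113, there are (p-1)/2 = (113-1)/2 = 56 quadratic residues (excluding 0).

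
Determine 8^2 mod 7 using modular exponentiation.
8^{2} = 64 ≡ 1 mod 7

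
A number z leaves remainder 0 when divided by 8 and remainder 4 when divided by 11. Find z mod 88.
M = 8 × 11 = 88. M₁ = 11, y₁ ≡ 3 mod 8. M₂ = 8, y₂ ≡ 7 mod 11. z = 0×11×3 + 4×8×7 ≡ 48 mod 88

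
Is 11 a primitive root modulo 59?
ord_59(11) divides 58. For each prime q|58: 11^{29}≡58, 11^{2}≡3, none ≡ 1. So 11 has order 58 and is a primitive root mod 59.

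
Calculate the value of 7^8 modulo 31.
By repeated squaring (mod 31): 7^{1}≡7, 7^{2}≡18, 7^{4}≡14, 7^{8}≡10. So 7^{8} ≡ 10 (mod 31)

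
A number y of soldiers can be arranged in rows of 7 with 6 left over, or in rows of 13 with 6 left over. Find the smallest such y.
M = 7 × 13 = 91. M₁ = 13, y₁ ≡ 6 mod 7. M₂ = 7, y₂ ≡ 2 mod 13. y = 6×13×6 + 6×7×2 ≡ 6 mod 91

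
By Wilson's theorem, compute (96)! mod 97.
By Wilson's theorem, (96)! ≡ -1 ≡ 96 mod 97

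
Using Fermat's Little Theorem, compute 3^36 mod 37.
By Fermat's Little Theorem, 3^{36} ≡ 1 (mod 37) since 37 is prime and gcd(3, 37) = 1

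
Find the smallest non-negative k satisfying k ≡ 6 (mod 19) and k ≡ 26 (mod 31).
M = 19 × 31 = 589. M₁ = 31, y₁ ≡ 8 (mod 19). M₂ = 19, y₂ ≡ 18 (mod 31). k = 6×31×8 + 26×19×18 ≡ 367 (mod 589)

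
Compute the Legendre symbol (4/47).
(4/47) = 4^{23} mod 47 = 1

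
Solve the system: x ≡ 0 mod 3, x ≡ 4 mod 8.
M = 3 × 8 = 24. M₁ = 8, y₁ ≡ 2 mod 3. M₂ = 3, y₂ ≡ 3 mod 8. x = 0×8×2 + 4×3×3 ≡ 12 mod 24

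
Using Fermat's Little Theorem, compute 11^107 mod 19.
By Fermat: 11^{18} ≡ 1 (mod 19). 107 = 5×18 + 17. So 11^{107} ≡ 11^{17} ≡ 7 (mod 19)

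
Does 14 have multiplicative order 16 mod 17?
Powers of 14 mod 17: 14^1≡14, 14^2≡9, 14^3≡7, 14^4≡13, 14^5≡12, 14^6≡15, 14^7≡6, 14^8≡16, 14^9≡3, 14^10≡8, 14^11≡10, 14^12≡4, 14^13≡5, 14^14≡2, 14^15≡11, 14^16≡1. First k with 14^k≡1 is k=16. Yes, ord_17(14) = 16.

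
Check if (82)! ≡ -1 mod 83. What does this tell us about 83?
(82)! mod 83 = 82. Since this equals -1 mod 83, Wilson confirms 83 is prime.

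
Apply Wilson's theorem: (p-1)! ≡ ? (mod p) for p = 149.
By Wilson's theorem, (148)! ≡ -1 ≡ 148 mod 149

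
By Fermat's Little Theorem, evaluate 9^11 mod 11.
By Fermat: 9^{10} ≡ 1 (mod 11). So 9^{11} = 9^{10} · 9^{1} ≡ 9^{1} ≡ 9 (mod 11)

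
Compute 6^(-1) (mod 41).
Since 41 is prime, by Fermat 6^(-1) ≡ 6^{39} ≡ 7 (mod 41). Verify: 6 × 7 = 42 ≡ 1 (mod 41)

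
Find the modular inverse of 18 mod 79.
Since 79 is prime, by Fermat 18^(-1) ≡ 18^{77} ≡ 22 (mod 79). Verify: 18 × 22 = 396 ≡ 1 (mod 79)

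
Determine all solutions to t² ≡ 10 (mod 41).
The square roots of 10 mod 41 are 16 and 25. Verify: 16² = 256 ≡ 10 (mod 41)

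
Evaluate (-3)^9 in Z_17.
By repeated squaring (mod 17): (-3)^{1}≡14, (-3)^{2}≡9, (-3)^{4}≡13, (-3)^{8}≡16. Then (-3)^{9} = (-3)^{8+1} ≡ 16 × 14 ≡ 3 (mod 17)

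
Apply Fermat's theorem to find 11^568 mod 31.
By Fermat: 11^{30} ≡ 1 mod 31. 568 ≡ 28 mod 30. So 11^{568} ≡ 11^{28} ≡ 10 mod 31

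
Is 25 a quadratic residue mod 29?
By Euler's criterion: 25^{14} ≡ 1 mod 29. Since this equals 1, 25 is a QR.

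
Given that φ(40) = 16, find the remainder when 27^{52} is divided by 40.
By Euler: 27^{16} ≡ 1 (mod 40) since gcd(27, 40) = 1. 52 = 3×16 + 4. So 27^{52} ≡ 27^{4} ≡ 1 (mod 40)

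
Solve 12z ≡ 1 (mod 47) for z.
Since 47 is prime, by Fermat 12^(-1) ≡ 12^{45} ≡ 4 (mod 47). Verify: 12 × 4 = 48 ≡ 1 (mod 47)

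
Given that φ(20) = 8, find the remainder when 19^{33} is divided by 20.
By Euler: 19^{8} ≡ 1 (mod 20) since gcd(19, 20) = 1. 33 = 4×8 + 1. So 19^{33} ≡ 19^{1} ≡ 19 (mod 20)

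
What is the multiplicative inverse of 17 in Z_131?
Since 131 is prime, by Fermat 17^(-1) ≡ 17^{129} ≡ 54 (mod 131). Verify: 17 × 54 = 918 ≡ 1 (mod 131)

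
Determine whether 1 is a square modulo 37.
By Euler's criterion: 1^{18} ≡ 1 mod 37. Since this equals 1, 1 is a QR.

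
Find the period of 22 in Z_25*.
Powers of 22 mod 25: 22^1≡22, 22^2≡9, 22^3≡23, 22^4≡6, 22^5≡7, 22^6≡4, 22^7≡13, 22^8≡11, 22^9≡17, 22^10≡24, 22^11≡3, 22^12≡16, 22^13≡2, 22^14≡19, 22^15≡18, 22^16≡21, 22^17≡12, 22^18≡14, 22^19≡8, 22^20≡1. Order = 20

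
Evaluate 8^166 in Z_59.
Using Fermat: 8^{58} ≡ 1 (mod 59). 166 ≡ 50 (mod 58). So 8^{166} ≡ 8^{50} ≡ 27 (mod 59)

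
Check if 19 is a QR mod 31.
By Euler's criterion: 19^{15} ≡ 1 mod 31. Since this equals 1, 19 is a QR.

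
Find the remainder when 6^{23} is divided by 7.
By Fermat: 6^{6} ≡ 1 (mod 7). 23 = 3×6 + 5. So 6^{23} ≡ 6^{5} ≡ 6 (mod 7)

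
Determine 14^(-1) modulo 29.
Since 29 is prime, by Fermat 14^(-1) ≡ 14^{27} ≡ 27 (mod 29). Verify: 14 × 27 = 378 ≡ 1 (mod 29)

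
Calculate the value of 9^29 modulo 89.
By repeated squaring mod 89: 9^{1}≡9, 9^{2}≡81, 9^{4}≡64, 9^{8}≡2, 9^{16}≡4. Then 9^{29} = 9^{16+8+4+1} ≡ 4 × 2 × 64 × 9 ≡ 69 mod 89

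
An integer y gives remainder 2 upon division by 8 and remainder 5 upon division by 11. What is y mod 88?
M = 8 × 11 = 88. M₁ = 11, y₁ ≡ 3 mod 8. M₂ = 8, y₂ ≡ 7 mod 11. y = 2×11×3 + 5×8×7 ≡ 82 mod 88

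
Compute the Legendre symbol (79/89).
(79/89) = 79^{44} mod 89 = 1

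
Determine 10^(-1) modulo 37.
Since 37 is prime, by Fermat 10^(-1) ≡ 10^{35} ≡ 26 mod 37. Verify: 10 × 26 = 260 ≡ 1 mod 37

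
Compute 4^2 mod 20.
4^{2} = 16 ≡ 16 (mod 20)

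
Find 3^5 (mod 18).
By repeated squaring (mod 18): 3^{1}≡3, 3^{2}≡9, 3^{4}≡9. Then 3^{5} = 3^{4+1} ≡ 9 × 3 ≡ 9 (mod 18)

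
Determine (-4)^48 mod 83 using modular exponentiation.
By repeated squaring mod 83: (-4)^{1}≡79, (-4)^{2}≡16, (-4)^{4}≡7, (-4)^{8}≡49, (-4)^{16}≡77, (-4)^{32}≡36. Then (-4)^{48} = (-4)^{32+16} ≡ 36 × 77 ≡ 33 mod 83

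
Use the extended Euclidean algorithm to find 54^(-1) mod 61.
Extended GCD: 54(26) + 61(-23) = 1. So 54^(-1) ≡ 26 mod 61. Verify: 54 × 26 = 1404 ≡ 1 mod 61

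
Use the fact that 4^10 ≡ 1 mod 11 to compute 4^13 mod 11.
By Fermat: 4^{10} ≡ 1 mod 11. So 4^{13} = 4^{10} · 4^{3} ≡ 4^{3} ≡ 9 mod 11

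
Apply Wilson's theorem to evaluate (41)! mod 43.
(42)! = (41)! × (42) ≡ -1 mod 43. So (41)! ≡ -1 × (42)^(-1) ≡ (-1)×(-1) = 1 mod 43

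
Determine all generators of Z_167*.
There are φ(166) = 82 primitive roots mod 167: {5, 10, 13, 15, 17, 20, 23, 26, 30, 34, 35, 37, 39, 40, 41, 43, 45, 46, 51, 52, 53, 55, 59, 60, 67, 68, 69, 70, 71, 73, 74, 78, 79, 80, 82, 83, 86, 90, 91, 92, 95, 101, 102, 103, 104, 105, 106, 109, 110, 111, 113, 117, 118, 119, 120, 123, 125, 129, 131, 134, 135, 136, 138, 139, 140, 142, 143, 145, 146, 148, 149, 151, 153, 155, 156, 158, 159, 160, 161, 163, 164, 165}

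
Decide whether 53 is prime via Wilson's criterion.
(52)! mod 53 = 52. Since 52 ≡ -1 (mod 53), 53 is prime.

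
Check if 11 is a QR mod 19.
By Euler's criterion: 11^{9} ≡ 1 (mod 19). Since this equals 1, 11 is a QR.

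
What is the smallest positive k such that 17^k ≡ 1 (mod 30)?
Powers of 17 mod 30: 17^1≡17, 17^2≡19, 17^3≡23, 17^4≡1. ord_30(17) = 4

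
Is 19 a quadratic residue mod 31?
By Euler's criterion: 19^{15} ≡ 1 (mod 31). Since this equals 1, 19 is a QR.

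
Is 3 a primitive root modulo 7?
ord_7(3) divides 6. For each prime q|6: 3^{3}≡6, 3^{2}≡2, none ≡ 1. So 3 has order 6 and is a primitive root mod 7.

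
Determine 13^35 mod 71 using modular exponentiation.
By repeated squaring mod 71: 13^{1}≡13, 13^{2}≡27, 13^{4}≡19, 13^{8}≡6, 13^{16}≡36, 13^{32}≡18. Then 13^{35} = 13^{32+2+1} ≡ 18 × 27 × 13 ≡ 70 mod 71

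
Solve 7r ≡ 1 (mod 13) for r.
Since 13 is prime, by Fermat 7^(-1) ≡ 7^{11} ≡ 2 (mod 13). Verify: 7 × 2 = 14 ≡ 1 (mod 13)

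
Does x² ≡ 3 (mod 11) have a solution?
By Euler's criterion: 3^{5} ≡ 1 (mod 11). Since this equals 1, 3 is a QR.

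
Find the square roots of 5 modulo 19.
The square roots of 5 mod 19 are 9 and 10. Verify: 9² = 81 ≡ 5 (mod 19)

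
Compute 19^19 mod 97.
By repeated squaring (mod 97): 19^{1}≡19, 19^{2}≡70, 19^{4}≡50, 19^{8}≡75, 19^{16}≡96. Then 19^{19} = 19^{16+2+1} ≡ 96 × 70 × 19 ≡ 28 (mod 97)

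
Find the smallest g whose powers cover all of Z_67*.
g = 2. Powers: [2, 4, 8, 16, 32, 64, ...] generates all 66 non-zero residues.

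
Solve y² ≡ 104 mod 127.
The square roots of 104 mod 127 are 72 and 55. Verify: 72² = 5184 ≡ 104 mod 127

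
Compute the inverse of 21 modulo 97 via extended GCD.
Extended GCD: 21(37) + 97(-8) = 1. So 21^(-1) ≡ 37 mod 97. Verify: 21 × 37 = 777 ≡ 1 mod 97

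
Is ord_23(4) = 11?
Powers of 4 mod 23: 4^1≡4, 4^2≡16, 4^3≡18, 4^4≡3, 4^5≡12, 4^6≡2, 4^7≡8, 4^8≡9, 4^9≡13, 4^10≡6, 4^11≡1. First k with 4^k≡1 is k=11. Yes, ord_23(4) = 11.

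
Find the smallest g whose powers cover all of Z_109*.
g = 6. For each prime q|108: 6^{54}≡108, 6^{36}≡63, none ≡ 1, so ord_109(6) = 108 and 6 is a primitive root.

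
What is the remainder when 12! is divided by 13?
By Wilson's theorem, (12)! ≡ -1 ≡ 12 (mod 13)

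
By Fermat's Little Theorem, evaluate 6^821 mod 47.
By Fermat: 6^{46} ≡ 1 (mod 47). 821 ≡ 39 (mod 46). So 6^{821} ≡ 6^{39} ≡ 12 (mod 47)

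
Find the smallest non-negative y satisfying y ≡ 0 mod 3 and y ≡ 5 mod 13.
M = 3 × 13 = 39. M₁ = 13, y₁ ≡ 1 mod 3. M₂ = 3, y₂ ≡ 9 mod 13. y = 0×13×1 + 5×3×9 ≡ 18 mod 39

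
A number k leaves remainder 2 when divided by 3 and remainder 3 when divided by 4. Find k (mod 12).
M = 3 × 4 = 12. M₁ = 4, y₁ ≡ 1 (mod 3). M₂ = 3, y₂ ≡ 3 (mod 4). k = 2×4×1 + 3×3×3 ≡ 11 (mod 12)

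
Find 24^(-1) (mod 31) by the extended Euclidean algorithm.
Extended GCD: 24(-9) + 31(7) = 1. So 24^(-1) ≡ -9 ≡ 22 (mod 31). Verify: 24 × 22 = 528 ≡ 1 (mod 31)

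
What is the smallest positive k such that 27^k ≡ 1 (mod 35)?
Powers of 27 mod 35: 27^1≡27, 27^2≡29, 27^3≡13, 27^4≡1. Order = 4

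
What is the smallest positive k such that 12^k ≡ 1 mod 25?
Powers of 12 mod 25: 12^1≡12, 12^2≡19, 12^3≡3, 12^4≡11, 12^5≡7, 12^6≡9, 12^7≡8, 12^8≡21, 12^9≡2, 12^10≡24, 12^11≡13, 12^12≡6, 12^13≡22, 12^14≡14, 12^15≡18, 12^16≡16, 12^17≡17, 12^18≡4, 12^19≡23, 12^20≡1. Order = 20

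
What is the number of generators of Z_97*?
Number of primitive roots mod 97 = φ(p-1) = φ(96) = 32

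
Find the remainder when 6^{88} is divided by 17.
By Fermat: 6^{16} ≡ 1 (mod 17). 88 = 5×16 + 8. So 6^{88} ≡ 6^{8} ≡ 16 (mod 17)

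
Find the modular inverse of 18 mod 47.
Since 47 is prime, by Fermat 18^(-1) ≡ 18^{45} ≡ 34 (mod 47). Verify: 18 × 34 = 612 ≡ 1 (mod 47)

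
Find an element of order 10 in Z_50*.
9 has order 10 mod 50 since 9^{10} ≡ 1 mod 50 and no smaller power works.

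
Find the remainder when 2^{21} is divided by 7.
By Fermat: 2^{6} ≡ 1 mod 7. 21 = 3×6 + 3. So 2^{21} ≡ 2^{3} ≡ 1 mod 7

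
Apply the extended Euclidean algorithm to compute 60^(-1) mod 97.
Extended GCD: 60(-21) + 97(13) = 1. So 60^(-1) ≡ -21 ≡ 76 mod 97. Verify: 60 × 76 = 4560 ≡ 1 mod 97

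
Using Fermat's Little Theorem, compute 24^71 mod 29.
By Fermat: 24^{28} ≡ 1 mod 29. 71 = 2×28 + 15. So 24^{71} ≡ 24^{15} ≡ 24 mod 29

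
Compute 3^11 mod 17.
By repeated squaring (mod 17): 3^{1}≡3, 3^{2}≡9, 3^{4}≡13, 3^{8}≡16. Then 3^{11} = 3^{8+2+1} ≡ 16 × 9 × 3 ≡ 7 (mod 17)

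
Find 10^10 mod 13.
By repeated squaring mod 13: 10^{1}≡10, 10^{2}≡9, 10^{4}≡3, 10^{8}≡9. Then 10^{10} = 10^{8+2} ≡ 9 × 9 ≡ 3 mod 13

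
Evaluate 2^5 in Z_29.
By repeated squaring mod 29: 2^{1}≡2, 2^{2}≡4, 2^{4}≡16. Then 2^{5} = 2^{4+1} ≡ 16 × 2 ≡ 3 mod 29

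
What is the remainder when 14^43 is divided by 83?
By repeated squaring mod 83: 14^{1}≡14, 14^{2}≡30, 14^{4}≡70, 14^{8}≡3, 14^{16}≡9, 14^{32}≡81. Then 14^{43} = 14^{32+8+2+1} ≡ 81 × 3 × 30 × 14 ≡ 53 mod 83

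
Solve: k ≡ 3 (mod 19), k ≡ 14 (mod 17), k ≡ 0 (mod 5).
M = 19 × 17 × 5 = 1615. M₁ = 85, y₁ ≡ 17 (mod 19). M₂ = 95, y₂ ≡ 12 (mod 17). M₃ = 323, y₃ ≡ 2 (mod 5). k = 3×85×17 + 14×95×12 + 0×323×2 ≡ 915 (mod 1615)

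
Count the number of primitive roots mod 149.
A prime p has φ(p-1) primitive roots; here φ(148) = 72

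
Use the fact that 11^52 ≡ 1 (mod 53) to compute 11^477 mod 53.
By Fermat: 11^{52} ≡ 1 (mod 53). 477 ≡ 9 (mod 52). So 11^{477} ≡ 11^{9} ≡ 4 (mod 53)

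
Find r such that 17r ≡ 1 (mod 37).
Since 37 is prime, by Fermat 17^(-1) ≡ 17^{35} ≡ 24 (mod 37). Verify: 17 × 24 = 408 ≡ 1 (mod 37)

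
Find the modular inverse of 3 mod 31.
Since 31 is prime, by Fermat 3^(-1) ≡ 3^{29} ≡ 21 mod 31. Verify: 3 × 21 = 63 ≡ 1 mod 31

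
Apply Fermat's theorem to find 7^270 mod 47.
By Fermat: 7^{46} ≡ 1 mod 47. 270 ≡ 40 mod 46. So 7^{270} ≡ 7^{40} ≡ 6 mod 47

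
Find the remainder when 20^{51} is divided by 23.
By Fermat: 20^{22} ≡ 1 mod 23. 51 = 2×22 + 7. So 20^{51} ≡ 20^{7} ≡ 21 mod 23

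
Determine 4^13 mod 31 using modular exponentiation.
By repeated squaring (mod 31): 4^{1}≡4, 4^{2}≡16, 4^{4}≡8, 4^{8}≡2. Then 4^{13} = 4^{8+4+1} ≡ 2 × 8 × 4 ≡ 2 (mod 31)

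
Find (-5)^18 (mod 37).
By repeated squaring (mod 37): (-5)^{1}≡32, (-5)^{2}≡25, (-5)^{4}≡33, (-5)^{8}≡16, (-5)^{16}≡34. Then (-5)^{18} = (-5)^{16+2} ≡ 34 × 25 ≡ 36 (mod 37)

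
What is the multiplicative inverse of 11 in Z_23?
Since 23 is prime, by Fermat 11^(-1) ≡ 11^{21} ≡ 21 mod 23. Verify: 11 × 21 = 231 ≡ 1 mod 23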